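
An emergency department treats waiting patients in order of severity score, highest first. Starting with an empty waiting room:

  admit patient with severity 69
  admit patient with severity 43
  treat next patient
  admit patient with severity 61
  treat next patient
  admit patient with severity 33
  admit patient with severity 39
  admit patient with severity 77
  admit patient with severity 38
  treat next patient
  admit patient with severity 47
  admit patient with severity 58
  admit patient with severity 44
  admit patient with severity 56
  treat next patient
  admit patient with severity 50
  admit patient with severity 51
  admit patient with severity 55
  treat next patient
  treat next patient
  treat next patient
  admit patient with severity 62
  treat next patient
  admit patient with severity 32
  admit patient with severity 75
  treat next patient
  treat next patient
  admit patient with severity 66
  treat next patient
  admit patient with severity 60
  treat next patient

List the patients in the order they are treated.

insert 69 → {69}
insert 43 → {69, 43}
treat next patient → 69; now {43}
insert 61 → {61, 43}
treat next patient → 61; now {43}
insert 33 → {43, 33}
insert 39 → {43, 39, 33}
insert 77 → {77, 43, 39, 33}
insert 38 → {77, 43, 39, 38, 33}
treat next patient → 77; now {43, 39, 38, 33}
insert 47 → {47, 43, 39, 38, 33}
insert 58 → {58, 47, 43, 39, 38, 33}
insert 44 → {58, 47, 44, 43, 39, 38, 33}
insert 56 → {58, 56, 47, 44, 43, 39, 38, 33}
treat next patient → 58; now {56, 47, 44, 43, 39, 38, 33}
insert 50 → {56, 50, 47, 44, 43, 39, 38, 33}
insert 51 → {56, 51, 50, 47, 44, 43, 39, 38, 33}
insert 55 → {56, 55, 51, 50, 47, 44, 43, 39, 38, 33}
treat next patient → 56; now {55, 51, 50, 47, 44, 43, 39, 38, 33}
treat next patient → 55; now {51, 50, 47, 44, 43, 39, 38, 33}
treat next patient → 51; now {50, 47, 44, 43, 39, 38, 33}
insert 62 → {62, 50, 47, 44, 43, 39, 38, 33}
treat next patient → 62; now {50, 47, 44, 43, 39, 38, 33}
insert 32 → {50, 47, 44, 43, 39, 38, 33, 32}
insert 75 → {75, 50, 47, 44, 43, 39, 38, 33, 32}
treat next patient → 75; now {50, 47, 44, 43, 39, 38, 33, 32}
treat next patient → 50; now {47, 44, 43, 39, 38, 33, 32}
insert 66 → {66, 47, 44, 43, 39, 38, 33, 32}
treat next patient → 66; now {47, 44, 43, 39, 38, 33, 32}
insert 60 → {60, 47, 44, 43, 39, 38, 33, 32}
treat next patient → 60; now {47, 44, 43, 39, 38, 33, 32}

69, 61, 77, 58, 56, 55, 51, 62, 75, 50, 66, 60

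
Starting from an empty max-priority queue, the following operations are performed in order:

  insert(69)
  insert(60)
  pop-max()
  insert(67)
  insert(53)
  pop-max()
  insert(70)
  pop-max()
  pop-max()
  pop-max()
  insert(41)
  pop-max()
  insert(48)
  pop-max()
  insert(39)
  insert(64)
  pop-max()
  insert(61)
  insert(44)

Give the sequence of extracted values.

insert 69 → {69}
insert 60 → {69, 60}
pop-max → 69; now {60}
insert 67 → {67, 60}
insert 53 → {67, 60, 53}
pop-max → 67; now {60, 53}
insert 70 → {70, 60, 53}
pop-max → 70; now {60, 53}
pop-max → 60; now {53}
pop-max → 53; now {}
insert 41 → {41}
pop-max → 41; now {}
insert 48 → {48}
pop-max → 48; now {}
insert 39 → {39}
insert 64 → {64, 39}
pop-max → 64; now {39}
insert 61 → {61, 39}
insert 44 → {61, 44, 39}

69, 67, 70, 60, 53, 41, 48, 64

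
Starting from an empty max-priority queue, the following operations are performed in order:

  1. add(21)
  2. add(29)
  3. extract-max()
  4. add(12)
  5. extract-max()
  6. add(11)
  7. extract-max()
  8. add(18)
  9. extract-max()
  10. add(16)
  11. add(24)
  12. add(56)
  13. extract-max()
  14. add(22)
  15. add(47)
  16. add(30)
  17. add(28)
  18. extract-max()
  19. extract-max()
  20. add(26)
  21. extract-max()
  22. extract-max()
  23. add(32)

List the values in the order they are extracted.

insert 21 → {21}
insert 29 → {29, 21}
extract-max → 29; now {21}
insert 12 → {21, 12}
extract-max → 21; now {12}
insert 11 → {12, 11}
extract-max → 12; now {11}
insert 18 → {18, 11}
extract-max → 18; now {11}
insert 16 → {16, 11}
insert 24 → {24, 16, 11}
insert 56 → {56, 24, 16, 11}
extract-max → 56; now {24, 16, 11}
insert 22 → {24, 22, 16, 11}
insert 47 → {47, 24, 22, 16, 11}
insert 30 → {47, 30, 24, 22, 16, 11}
insert 28 → {47, 30, 28, 24, 22, 16, 11}
extract-max → 47; now {30, 28, 24, 22, 16, 11}
extract-max → 30; now {28, 24, 22, 16, 11}
insert 26 → {28, 26, 24, 22, 16, 11}
extract-max → 28; now {26, 24, 22, 16, 11}
extract-max → 26; now {24, 22, 16, 11}
insert 32 → {32, 24, 22, 16, 11}

[29, 21, 12, 18, 56, 47, 30, 28, 26]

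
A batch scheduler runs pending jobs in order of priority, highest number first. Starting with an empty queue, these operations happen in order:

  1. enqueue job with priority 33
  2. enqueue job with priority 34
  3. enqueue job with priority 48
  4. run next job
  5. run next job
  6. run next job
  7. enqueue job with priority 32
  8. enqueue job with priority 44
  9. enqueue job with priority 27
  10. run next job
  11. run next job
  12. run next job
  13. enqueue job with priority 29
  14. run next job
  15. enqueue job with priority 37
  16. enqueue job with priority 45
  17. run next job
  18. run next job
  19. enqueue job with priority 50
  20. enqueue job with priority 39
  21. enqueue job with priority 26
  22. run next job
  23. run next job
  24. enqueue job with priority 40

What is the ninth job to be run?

insert 33 → {33}
insert 34 → {34, 33}
insert 48 → {48, 34, 33}
run next job → 48; now {34, 33}
run next job → 34; now {33}
run next job → 33; now {}
insert 32 → {32}
insert 44 → {44, 32}
insert 27 → {44, 32, 27}
run next job → 44; now {32, 27}
run next job → 32; now {27}
run next job → 27; now {}
insert 29 → {29}
run next job → 29; now {}
insert 37 → {37}
insert 45 → {45, 37}
run next job → 45; now {37}
run next job → 37; now {}
insert 50 → {50}
insert 39 → {50, 39}
insert 26 → {50, 39, 26}
run next job → 50; now {39, 26}
run next job → 39; now {26}
insert 40 → {40, 26}

37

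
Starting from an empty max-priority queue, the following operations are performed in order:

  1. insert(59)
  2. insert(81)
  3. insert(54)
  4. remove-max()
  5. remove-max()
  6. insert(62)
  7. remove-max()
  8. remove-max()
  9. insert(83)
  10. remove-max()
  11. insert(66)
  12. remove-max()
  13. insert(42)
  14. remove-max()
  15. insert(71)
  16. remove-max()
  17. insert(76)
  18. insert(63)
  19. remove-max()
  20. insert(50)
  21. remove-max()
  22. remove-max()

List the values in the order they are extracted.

insert 59 → {59}
insert 81 → {81, 59}
insert 54 → {81, 59, 54}
remove-max → 81; now {59, 54}
remove-max → 59; now {54}
insert 62 → {62, 54}
remove-max → 62; now {54}
remove-max → 54; now {}
insert 83 → {83}
remove-max → 83; now {}
insert 66 → {66}
remove-max → 66; now {}
insert 42 → {42}
remove-max → 42; now {}
insert 71 → {71}
remove-max → 71; now {}
insert 76 → {76}
insert 63 → {76, 63}
remove-max → 76; now {63}
insert 50 → {63, 50}
remove-max → 63; now {50}
remove-max → 50; now {}

81 → 59 → 62 → 54 → 83 → 66 → 42 → 71 → 76 → 63 → 50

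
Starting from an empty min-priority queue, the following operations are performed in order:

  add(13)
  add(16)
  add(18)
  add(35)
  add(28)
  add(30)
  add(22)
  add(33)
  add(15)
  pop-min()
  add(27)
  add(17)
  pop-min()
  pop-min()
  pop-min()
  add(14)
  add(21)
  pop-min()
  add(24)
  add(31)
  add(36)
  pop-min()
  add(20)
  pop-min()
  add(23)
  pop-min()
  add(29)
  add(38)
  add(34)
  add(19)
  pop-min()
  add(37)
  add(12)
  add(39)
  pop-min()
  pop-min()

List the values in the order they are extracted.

13 → 15 → 16 → 17 → 14 → 18 → 20 → 21 → 19 → 12 → 22

insert 13 → {13}
insert 16 → {13, 16}
insert 18 → {13, 16, 18}
insert 35 → {13, 16, 18, 35}
insert 28 → {13, 16, 18, 28, 35}
insert 30 → {13, 16, 18, 28, 30, 35}
insert 22 → {13, 16, 18, 22, 28, 30, 35}
insert 33 → {13, 16, 18, 22, 28, 30, 33, 35}
insert 15 → {13, 15, 16, 18, 22, 28, 30, 33, 35}
pop-min → 13; now {15, 16, 18, 22, 28, 30, 33, 35}
insert 27 → {15, 16, 18, 22, 27, 28, 30, 33, 35}
insert 17 → {15, 16, 17, 18, 22, 27, 28, 30, 33, 35}
pop-min → 15; now {16, 17, 18, 22, 27, 28, 30, 33, 35}
pop-min → 16; now {17, 18, 22, 27, 28, 30, 33, 35}
pop-min → 17; now {18, 22, 27, 28, 30, 33, 35}
insert 14 → {14, 18, 22, 27, 28, 30, 33, 35}
insert 21 → {14, 18, 21, 22, 27, 28, 30, 33, 35}
pop-min → 14; now {18, 21, 22, 27, 28, 30, 33, 35}
insert 24 → {18, 21, 22, 24, 27, 28, 30, 33, 35}
insert 31 → {18, 21, 22, 24, 27, 28, 30, 31, 33, 35}
insert 36 → {18, 21, 22, 24, 27, 28, 30, 31, 33, 35, 36}
pop-min → 18; now {21, 22, 24, 27, 28, 30, 31, 33, 35, 36}
insert 20 → {20, 21, 22, 24, 27, 28, 30, 31, 33, 35, 36}
pop-min → 20; now {21, 22, 24, 27, 28, 30, 31, 33, 35, 36}
insert 23 → {21, 22, 23, 24, 27, 28, 30, 31, 33, 35, 36}
pop-min → 21; now {22, 23, 24, 27, 28, 30, 31, 33, 35, 36}
insert 29 → {22, 23, 24, 27, 28, 29, 30, 31, 33, 35, 36}
insert 38 → {22, 23, 24, 27, 28, 29, 30, 31, 33, 35, 36, 38}
insert 34 → {22, 23, 24, 27, 28, 29, 30, 31, 33, 34, 35, 36, 38}
insert 19 → {19, 22, 23, 24, 27, 28, 29, 30, 31, 33, 34, 35, 36, 38}
pop-min → 19; now {22, 23, 24, 27, 28, 29, 30, 31, 33, 34, 35, 36, 38}
insert 37 → {22, 23, 24, 27, 28, 29, 30, 31, 33, 34, 35, 36, 37, 38}
insert 12 → {12, 22, 23, 24, 27, 28, 29, 30, 31, 33, 34, 35, 36, 37, 38}
insert 39 → {12, 22, 23, 24, 27, 28, 29, 30, 31, 33, 34, 35, 36, 37, 38, 39}
pop-min → 12; now {22, 23, 24, 27, 28, 29, 30, 31, 33, 34, 35, 36, 37, 38, 39}
pop-min → 22; now {23, 24, 27, 28, 29, 30, 31, 33, 34, 35, 36, 37, 38, 39}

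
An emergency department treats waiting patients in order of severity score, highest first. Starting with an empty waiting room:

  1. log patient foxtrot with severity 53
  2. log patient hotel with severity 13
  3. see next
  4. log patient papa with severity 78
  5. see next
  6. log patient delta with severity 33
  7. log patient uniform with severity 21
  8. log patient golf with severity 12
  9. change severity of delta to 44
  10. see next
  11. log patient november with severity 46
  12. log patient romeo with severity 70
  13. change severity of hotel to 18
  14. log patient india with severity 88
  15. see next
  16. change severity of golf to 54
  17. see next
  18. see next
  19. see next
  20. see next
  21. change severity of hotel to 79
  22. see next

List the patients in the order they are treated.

add foxtrot (severity 53) → {foxtrot:53}
add hotel (severity 13) → {foxtrot:53, hotel:13}
see next → foxtrot; now {hotel:13}
add papa (severity 78) → {papa:78, hotel:13}
see next → papa; now {hotel:13}
add delta (severity 33) → {delta:33, hotel:13}
add uniform (severity 21) → {delta:33, uniform:21, hotel:13}
add golf (severity 12) → {delta:33, uniform:21, hotel:13, golf:12}
update delta to severity 44 → {delta:44, uniform:21, hotel:13, golf:12}
see next → delta; now {uniform:21, hotel:13, golf:12}
add november (severity 46) → {november:46, uniform:21, hotel:13, golf:12}
add romeo (severity 70) → {romeo:70, november:46, uniform:21, hotel:13, golf:12}
update hotel to severity 18 → {romeo:70, november:46, uniform:21, hotel:18, golf:12}
add india (severity 88) → {india:88, romeo:70, november:46, uniform:21, hotel:18, golf:12}
see next → india; now {romeo:70, november:46, uniform:21, hotel:18, golf:12}
update golf to severity 54 → {romeo:70, golf:54, november:46, uniform:21, hotel:18}
see next → romeo; now {golf:54, november:46, uniform:21, hotel:18}
see next → golf; now {november:46, uniform:21, hotel:18}
see next → november; now {uniform:21, hotel:18}
see next → uniform; now {hotel:18}
update hotel to severity 79 → {hotel:79}
see next → hotel; now {}

foxtrot, papa, delta, india, romeo, golf, november, uniform, hotel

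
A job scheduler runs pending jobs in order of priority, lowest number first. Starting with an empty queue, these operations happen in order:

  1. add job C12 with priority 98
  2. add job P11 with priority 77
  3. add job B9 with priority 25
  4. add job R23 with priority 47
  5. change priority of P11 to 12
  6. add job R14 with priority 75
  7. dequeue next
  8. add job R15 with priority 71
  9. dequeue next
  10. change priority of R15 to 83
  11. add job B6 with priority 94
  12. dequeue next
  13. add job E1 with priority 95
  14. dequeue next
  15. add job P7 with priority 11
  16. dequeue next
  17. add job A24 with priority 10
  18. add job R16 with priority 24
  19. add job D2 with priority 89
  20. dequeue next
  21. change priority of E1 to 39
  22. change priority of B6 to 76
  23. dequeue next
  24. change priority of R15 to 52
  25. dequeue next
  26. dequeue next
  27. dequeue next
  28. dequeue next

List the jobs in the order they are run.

P11 → B9 → R23 → R14 → P7 → A24 → R16 → E1 → R15 → B6 → D2

add C12 (priority 98) → {C12:98}
add P11 (priority 77) → {P11:77, C12:98}
add B9 (priority 25) → {B9:25, P11:77, C12:98}
add R23 (priority 47) → {B9:25, R23:47, P11:77, C12:98}
update P11 to priority 12 → {P11:12, B9:25, R23:47, C12:98}
add R14 (priority 75) → {P11:12, B9:25, R23:47, R14:75, C12:98}
dequeue next → P11; now {B9:25, R23:47, R14:75, C12:98}
add R15 (priority 71) → {B9:25, R23:47, R15:71, R14:75, C12:98}
dequeue next → B9; now {R23:47, R15:71, R14:75, C12:98}
update R15 to priority 83 → {R23:47, R14:75, R15:83, C12:98}
add B6 (priority 94) → {R23:47, R14:75, R15:83, B6:94, C12:98}
dequeue next → R23; now {R14:75, R15:83, B6:94, C12:98}
add E1 (priority 95) → {R14:75, R15:83, B6:94, E1:95, C12:98}
dequeue next → R14; now {R15:83, B6:94, E1:95, C12:98}
add P7 (priority 11) → {P7:11, R15:83, B6:94, E1:95, C12:98}
dequeue next → P7; now {R15:83, B6:94, E1:95, C12:98}
add A24 (priority 10) → {A24:10, R15:83, B6:94, E1:95, C12:98}
add R16 (priority 24) → {A24:10, R16:24, R15:83, B6:94, E1:95, C12:98}
add D2 (priority 89) → {A24:10, R16:24, R15:83, D2:89, B6:94, E1:95, C12:98}
dequeue next → A24; now {R16:24, R15:83, D2:89, B6:94, E1:95, C12:98}
update E1 to priority 39 → {R16:24, E1:39, R15:83, D2:89, B6:94, C12:98}
update B6 to priority 76 → {R16:24, E1:39, B6:76, R15:83, D2:89, C12:98}
dequeue next → R16; now {E1:39, B6:76, R15:83, D2:89, C12:98}
update R15 to priority 52 → {E1:39, R15:52, B6:76, D2:89, C12:98}
dequeue next → E1; now {R15:52, B6:76, D2:89, C12:98}
dequeue next → R15; now {B6:76, D2:89, C12:98}
dequeue next → B6; now {D2:89, C12:98}
dequeue next → D2; now {C12:98}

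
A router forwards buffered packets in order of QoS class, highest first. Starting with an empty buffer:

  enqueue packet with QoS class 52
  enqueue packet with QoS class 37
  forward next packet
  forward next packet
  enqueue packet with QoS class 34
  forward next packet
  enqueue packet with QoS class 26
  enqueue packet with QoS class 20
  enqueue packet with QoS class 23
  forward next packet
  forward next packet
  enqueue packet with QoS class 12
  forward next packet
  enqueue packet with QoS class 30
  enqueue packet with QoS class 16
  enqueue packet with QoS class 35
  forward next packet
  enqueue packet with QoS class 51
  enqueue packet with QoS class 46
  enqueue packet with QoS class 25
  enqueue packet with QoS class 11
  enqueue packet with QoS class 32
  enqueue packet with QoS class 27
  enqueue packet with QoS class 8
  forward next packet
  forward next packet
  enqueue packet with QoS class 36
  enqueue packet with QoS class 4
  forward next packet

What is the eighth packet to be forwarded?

insert 52 → {52}
insert 37 → {52, 37}
forward next packet → 52; now {37}
forward next packet → 37; now {}
insert 34 → {34}
forward next packet → 34; now {}
insert 26 → {26}
insert 20 → {26, 20}
insert 23 → {26, 23, 20}
forward next packet → 26; now {23, 20}
forward next packet → 23; now {20}
insert 12 → {20, 12}
forward next packet → 20; now {12}
insert 30 → {30, 12}
insert 16 → {30, 16, 12}
insert 35 → {35, 30, 16, 12}
forward next packet → 35; now {30, 16, 12}
insert 51 → {51, 30, 16, 12}
insert 46 → {51, 46, 30, 16, 12}
insert 25 → {51, 46, 30, 25, 16, 12}
insert 11 → {51, 46, 30, 25, 16, 12, 11}
insert 32 → {51, 46, 32, 30, 25, 16, 12, 11}
insert 27 → {51, 46, 32, 30, 27, 25, 16, 12, 11}
insert 8 → {51, 46, 32, 30, 27, 25, 16, 12, 11, 8}
forward next packet → 51; now {46, 32, 30, 27, 25, 16, 12, 11, 8}
forward next packet → 46; now {32, 30, 27, 25, 16, 12, 11, 8}
insert 36 → {36, 32, 30, 27, 25, 16, 12, 11, 8}
insert 4 → {36, 32, 30, 27, 25, 16, 12, 11, 8, 4}
forward next packet → 36; now {32, 30, 27, 25, 16, 12, 11, 8, 4}

51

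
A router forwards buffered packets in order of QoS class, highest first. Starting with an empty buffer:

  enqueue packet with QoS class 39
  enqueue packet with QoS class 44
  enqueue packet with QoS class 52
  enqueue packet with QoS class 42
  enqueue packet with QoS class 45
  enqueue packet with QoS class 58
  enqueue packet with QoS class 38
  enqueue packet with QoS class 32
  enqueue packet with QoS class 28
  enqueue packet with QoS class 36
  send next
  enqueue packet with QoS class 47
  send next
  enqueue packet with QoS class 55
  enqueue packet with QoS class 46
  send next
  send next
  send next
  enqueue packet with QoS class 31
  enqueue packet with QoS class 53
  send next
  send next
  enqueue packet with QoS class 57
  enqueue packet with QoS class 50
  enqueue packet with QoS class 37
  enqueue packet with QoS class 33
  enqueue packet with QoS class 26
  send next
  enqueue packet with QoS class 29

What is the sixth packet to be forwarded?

53

insert 39 → {39}
insert 44 → {44, 39}
insert 52 → {52, 44, 39}
insert 42 → {52, 44, 42, 39}
insert 45 → {52, 45, 44, 42, 39}
insert 58 → {58, 52, 45, 44, 42, 39}
insert 38 → {58, 52, 45, 44, 42, 39, 38}
insert 32 → {58, 52, 45, 44, 42, 39, 38, 32}
insert 28 → {58, 52, 45, 44, 42, 39, 38, 32, 28}
insert 36 → {58, 52, 45, 44, 42, 39, 38, 36, 32, 28}
send next → 58; now {52, 45, 44, 42, 39, 38, 36, 32, 28}
insert 47 → {52, 47, 45, 44, 42, 39, 38, 36, 32, 28}
send next → 52; now {47, 45, 44, 42, 39, 38, 36, 32, 28}
insert 55 → {55, 47, 45, 44, 42, 39, 38, 36, 32, 28}
insert 46 → {55, 47, 46, 45, 44, 42, 39, 38, 36, 32, 28}
send next → 55; now {47, 46, 45, 44, 42, 39, 38, 36, 32, 28}
send next → 47; now {46, 45, 44, 42, 39, 38, 36, 32, 28}
send next → 46; now {45, 44, 42, 39, 38, 36, 32, 28}
insert 31 → {45, 44, 42, 39, 38, 36, 32, 31, 28}
insert 53 → {53, 45, 44, 42, 39, 38, 36, 32, 31, 28}
send next → 53; now {45, 44, 42, 39, 38, 36, 32, 31, 28}
send next → 45; now {44, 42, 39, 38, 36, 32, 31, 28}
insert 57 → {57, 44, 42, 39, 38, 36, 32, 31, 28}
insert 50 → {57, 50, 44, 42, 39, 38, 36, 32, 31, 28}
insert 37 → {57, 50, 44, 42, 39, 38, 37, 36, 32, 31, 28}
insert 33 → {57, 50, 44, 42, 39, 38, 37, 36, 33, 32, 31, 28}
insert 26 → {57, 50, 44, 42, 39, 38, 37, 36, 33, 32, 31, 28, 26}
send next → 57; now {50, 44, 42, 39, 38, 37, 36, 33, 32, 31, 28, 26}
insert 29 → {50, 44, 42, 39, 38, 37, 36, 33, 32, 31, 29, 28, 26}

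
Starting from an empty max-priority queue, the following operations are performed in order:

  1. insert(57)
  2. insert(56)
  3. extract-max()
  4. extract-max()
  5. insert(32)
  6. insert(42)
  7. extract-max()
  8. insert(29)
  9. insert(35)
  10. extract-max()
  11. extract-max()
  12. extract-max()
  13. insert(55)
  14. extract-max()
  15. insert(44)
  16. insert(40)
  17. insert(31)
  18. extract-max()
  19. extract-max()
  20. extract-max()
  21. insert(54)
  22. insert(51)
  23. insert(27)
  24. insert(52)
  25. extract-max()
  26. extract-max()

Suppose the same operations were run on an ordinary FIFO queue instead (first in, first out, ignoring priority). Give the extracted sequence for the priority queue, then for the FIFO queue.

insert 57 → {57}
insert 56 → {57, 56}
extract-max → 57; now {56}
extract-max → 56; now {}
insert 32 → {32}
insert 42 → {42, 32}
extract-max → 42; now {32}
insert 29 → {32, 29}
insert 35 → {35, 32, 29}
extract-max → 35; now {32, 29}
extract-max → 32; now {29}
extract-max → 29; now {}
insert 55 → {55}
extract-max → 55; now {}
insert 44 → {44}
insert 40 → {44, 40}
insert 31 → {44, 40, 31}
extract-max → 44; now {40, 31}
extract-max → 40; now {31}
extract-max → 31; now {}
insert 54 → {54}
insert 51 → {54, 51}
insert 27 → {54, 51, 27}
insert 52 → {54, 52, 51, 27}
extract-max → 54; now {52, 51, 27}
extract-max → 52; now {51, 27}

priority queue: 57, 56, 42, 35, 32, 29, 55, 44, 40, 31, 54, 52; FIFO queue: [57, 56, 32, 42, 29, 35, 55, 44, 40, 31, 54, 51]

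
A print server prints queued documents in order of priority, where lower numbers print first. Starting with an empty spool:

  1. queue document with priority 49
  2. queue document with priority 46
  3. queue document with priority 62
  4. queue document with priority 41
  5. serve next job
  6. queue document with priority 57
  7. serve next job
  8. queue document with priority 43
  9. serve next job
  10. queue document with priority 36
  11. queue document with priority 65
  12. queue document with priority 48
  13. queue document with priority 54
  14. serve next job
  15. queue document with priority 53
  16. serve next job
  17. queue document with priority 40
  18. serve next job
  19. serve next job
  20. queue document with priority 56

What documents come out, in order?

41 → 46 → 43 → 36 → 48 → 40 → 49

insert 49 → {49}
insert 46 → {46, 49}
insert 62 → {46, 49, 62}
insert 41 → {41, 46, 49, 62}
serve next job → 41; now {46, 49, 62}
insert 57 → {46, 49, 57, 62}
serve next job → 46; now {49, 57, 62}
insert 43 → {43, 49, 57, 62}
serve next job → 43; now {49, 57, 62}
insert 36 → {36, 49, 57, 62}
insert 65 → {36, 49, 57, 62, 65}
insert 48 → {36, 48, 49, 57, 62, 65}
insert 54 → {36, 48, 49, 54, 57, 62, 65}
serve next job → 36; now {48, 49, 54, 57, 62, 65}
insert 53 → {48, 49, 53, 54, 57, 62, 65}
serve next job → 48; now {49, 53, 54, 57, 62, 65}
insert 40 → {40, 49, 53, 54, 57, 62, 65}
serve next job → 40; now {49, 53, 54, 57, 62, 65}
serve next job → 49; now {53, 54, 57, 62, 65}
insert 56 → {53, 54, 56, 57, 62, 65}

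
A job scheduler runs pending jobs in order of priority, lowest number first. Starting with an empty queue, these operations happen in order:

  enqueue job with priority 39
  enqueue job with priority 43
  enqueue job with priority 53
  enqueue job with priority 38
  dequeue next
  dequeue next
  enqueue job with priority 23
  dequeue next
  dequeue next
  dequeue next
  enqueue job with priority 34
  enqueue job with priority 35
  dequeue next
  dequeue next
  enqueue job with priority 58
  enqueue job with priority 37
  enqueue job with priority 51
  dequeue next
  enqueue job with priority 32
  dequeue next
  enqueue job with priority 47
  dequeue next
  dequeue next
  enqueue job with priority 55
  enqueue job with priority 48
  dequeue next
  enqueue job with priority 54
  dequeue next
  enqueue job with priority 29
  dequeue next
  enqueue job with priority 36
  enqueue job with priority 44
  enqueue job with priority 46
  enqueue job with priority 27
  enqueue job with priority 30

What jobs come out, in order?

insert 39 → {39}
insert 43 → {39, 43}
insert 53 → {39, 43, 53}
insert 38 → {38, 39, 43, 53}
dequeue next → 38; now {39, 43, 53}
dequeue next → 39; now {43, 53}
insert 23 → {23, 43, 53}
dequeue next → 23; now {43, 53}
dequeue next → 43; now {53}
dequeue next → 53; now {}
insert 34 → {34}
insert 35 → {34, 35}
dequeue next → 34; now {35}
dequeue next → 35; now {}
insert 58 → {58}
insert 37 → {37, 58}
insert 51 → {37, 51, 58}
dequeue next → 37; now {51, 58}
insert 32 → {32, 51, 58}
dequeue next → 32; now {51, 58}
insert 47 → {47, 51, 58}
dequeue next → 47; now {51, 58}
dequeue next → 51; now {58}
insert 55 → {55, 58}
insert 48 → {48, 55, 58}
dequeue next → 48; now {55, 58}
insert 54 → {54, 55, 58}
dequeue next → 54; now {55, 58}
insert 29 → {29, 55, 58}
dequeue next → 29; now {55, 58}
insert 36 → {36, 55, 58}
insert 44 → {36, 44, 55, 58}
insert 46 → {36, 44, 46, 55, 58}
insert 27 → {27, 36, 44, 46, 55, 58}
insert 30 → {27, 30, 36, 44, 46, 55, 58}

38, 39, 23, 43, 53, 34, 35, 37, 32, 47, 51, 48, 54, 29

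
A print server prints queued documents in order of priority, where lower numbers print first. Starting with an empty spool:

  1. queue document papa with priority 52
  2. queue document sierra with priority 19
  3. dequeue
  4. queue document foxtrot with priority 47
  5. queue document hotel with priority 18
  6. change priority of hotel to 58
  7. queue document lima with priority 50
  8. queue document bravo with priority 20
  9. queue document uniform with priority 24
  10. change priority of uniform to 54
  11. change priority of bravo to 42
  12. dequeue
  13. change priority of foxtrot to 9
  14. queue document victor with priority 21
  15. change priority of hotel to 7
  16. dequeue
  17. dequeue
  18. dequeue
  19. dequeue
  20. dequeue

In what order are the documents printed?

add papa (priority 52) → {papa:52}
add sierra (priority 19) → {sierra:19, papa:52}
dequeue → sierra; now {papa:52}
add foxtrot (priority 47) → {foxtrot:47, papa:52}
add hotel (priority 18) → {hotel:18, foxtrot:47, papa:52}
update hotel to priority 58 → {foxtrot:47, papa:52, hotel:58}
add lima (priority 50) → {foxtrot:47, lima:50, papa:52, hotel:58}
add bravo (priority 20) → {bravo:20, foxtrot:47, lima:50, papa:52, hotel:58}
add uniform (priority 24) → {bravo:20, uniform:24, foxtrot:47, lima:50, papa:52, hotel:58}
update uniform to priority 54 → {bravo:20, foxtrot:47, lima:50, papa:52, uniform:54, hotel:58}
update bravo to priority 42 → {bravo:42, foxtrot:47, lima:50, papa:52, uniform:54, hotel:58}
dequeue → bravo; now {foxtrot:47, lima:50, papa:52, uniform:54, hotel:58}
update foxtrot to priority 9 → {foxtrot:9, lima:50, papa:52, uniform:54, hotel:58}
add victor (priority 21) → {foxtrot:9, victor:21, lima:50, papa:52, uniform:54, hotel:58}
update hotel to priority 7 → {hotel:7, foxtrot:9, victor:21, lima:50, papa:52, uniform:54}
dequeue → hotel; now {foxtrot:9, victor:21, lima:50, papa:52, uniform:54}
dequeue → foxtrot; now {victor:21, lima:50, papa:52, uniform:54}
dequeue → victor; now {lima:50, papa:52, uniform:54}
dequeue → lima; now {papa:52, uniform:54}
dequeue → papa; now {uniform:54}

[sierra, bravo, hotel, foxtrot, victor, lima, papa]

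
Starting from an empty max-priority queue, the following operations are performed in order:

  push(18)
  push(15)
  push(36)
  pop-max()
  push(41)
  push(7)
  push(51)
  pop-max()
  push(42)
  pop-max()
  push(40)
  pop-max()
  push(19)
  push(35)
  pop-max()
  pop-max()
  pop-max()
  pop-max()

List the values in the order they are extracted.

insert 18 → {18}
insert 15 → {18, 15}
insert 36 → {36, 18, 15}
pop-max → 36; now {18, 15}
insert 41 → {41, 18, 15}
insert 7 → {41, 18, 15, 7}
insert 51 → {51, 41, 18, 15, 7}
pop-max → 51; now {41, 18, 15, 7}
insert 42 → {42, 41, 18, 15, 7}
pop-max → 42; now {41, 18, 15, 7}
insert 40 → {41, 40, 18, 15, 7}
pop-max → 41; now {40, 18, 15, 7}
insert 19 → {40, 19, 18, 15, 7}
insert 35 → {40, 35, 19, 18, 15, 7}
pop-max → 40; now {35, 19, 18, 15, 7}
pop-max → 35; now {19, 18, 15, 7}
pop-max → 19; now {18, 15, 7}
pop-max → 18; now {15, 7}

36, 51, 42, 41, 40, 35, 19, 18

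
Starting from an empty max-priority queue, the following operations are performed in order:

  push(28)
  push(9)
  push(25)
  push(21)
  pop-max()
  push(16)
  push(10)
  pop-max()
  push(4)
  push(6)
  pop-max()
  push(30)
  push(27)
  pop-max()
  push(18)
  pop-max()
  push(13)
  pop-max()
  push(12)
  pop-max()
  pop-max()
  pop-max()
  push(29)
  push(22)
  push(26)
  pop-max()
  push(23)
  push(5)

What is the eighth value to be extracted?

13

insert 28 → {28}
insert 9 → {28, 9}
insert 25 → {28, 25, 9}
insert 21 → {28, 25, 21, 9}
pop-max → 28; now {25, 21, 9}
insert 16 → {25, 21, 16, 9}
insert 10 → {25, 21, 16, 10, 9}
pop-max → 25; now {21, 16, 10, 9}
insert 4 → {21, 16, 10, 9, 4}
insert 6 → {21, 16, 10, 9, 6, 4}
pop-max → 21; now {16, 10, 9, 6, 4}
insert 30 → {30, 16, 10, 9, 6, 4}
insert 27 → {30, 27, 16, 10, 9, 6, 4}
pop-max → 30; now {27, 16, 10, 9, 6, 4}
insert 18 → {27, 18, 16, 10, 9, 6, 4}
pop-max → 27; now {18, 16, 10, 9, 6, 4}
insert 13 → {18, 16, 13, 10, 9, 6, 4}
pop-max → 18; now {16, 13, 10, 9, 6, 4}
insert 12 → {16, 13, 12, 10, 9, 6, 4}
pop-max → 16; now {13, 12, 10, 9, 6, 4}
pop-max → 13; now {12, 10, 9, 6, 4}
pop-max → 12; now {10, 9, 6, 4}
insert 29 → {29, 10, 9, 6, 4}
insert 22 → {29, 22, 10, 9, 6, 4}
insert 26 → {29, 26, 22, 10, 9, 6, 4}
pop-max → 29; now {26, 22, 10, 9, 6, 4}
insert 23 → {26, 23, 22, 10, 9, 6, 4}
insert 5 → {26, 23, 22, 10, 9, 6, 5, 4}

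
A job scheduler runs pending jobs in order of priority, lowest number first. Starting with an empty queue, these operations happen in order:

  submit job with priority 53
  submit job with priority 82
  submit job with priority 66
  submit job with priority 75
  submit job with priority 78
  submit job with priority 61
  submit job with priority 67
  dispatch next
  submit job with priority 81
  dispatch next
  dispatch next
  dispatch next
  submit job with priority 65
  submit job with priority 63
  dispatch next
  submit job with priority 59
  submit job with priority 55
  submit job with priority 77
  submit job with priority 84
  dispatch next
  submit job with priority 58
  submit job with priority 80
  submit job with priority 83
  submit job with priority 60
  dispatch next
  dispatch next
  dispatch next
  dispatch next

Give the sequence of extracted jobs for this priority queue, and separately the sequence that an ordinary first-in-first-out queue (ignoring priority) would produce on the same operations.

insert 53 → {53}
insert 82 → {53, 82}
insert 66 → {53, 66, 82}
insert 75 → {53, 66, 75, 82}
insert 78 → {53, 66, 75, 78, 82}
insert 61 → {53, 61, 66, 75, 78, 82}
insert 67 → {53, 61, 66, 67, 75, 78, 82}
dispatch next → 53; now {61, 66, 67, 75, 78, 82}
insert 81 → {61, 66, 67, 75, 78, 81, 82}
dispatch next → 61; now {66, 67, 75, 78, 81, 82}
dispatch next → 66; now {67, 75, 78, 81, 82}
dispatch next → 67; now {75, 78, 81, 82}
insert 65 → {65, 75, 78, 81, 82}
insert 63 → {63, 65, 75, 78, 81, 82}
dispatch next → 63; now {65, 75, 78, 81, 82}
insert 59 → {59, 65, 75, 78, 81, 82}
insert 55 → {55, 59, 65, 75, 78, 81, 82}
insert 77 → {55, 59, 65, 75, 77, 78, 81, 82}
insert 84 → {55, 59, 65, 75, 77, 78, 81, 82, 84}
dispatch next → 55; now {59, 65, 75, 77, 78, 81, 82, 84}
insert 58 → {58, 59, 65, 75, 77, 78, 81, 82, 84}
insert 80 → {58, 59, 65, 75, 77, 78, 80, 81, 82, 84}
insert 83 → {58, 59, 65, 75, 77, 78, 80, 81, 82, 83, 84}
insert 60 → {58, 59, 60, 65, 75, 77, 78, 80, 81, 82, 83, 84}
dispatch next → 58; now {59, 60, 65, 75, 77, 78, 80, 81, 82, 83, 84}
dispatch next → 59; now {60, 65, 75, 77, 78, 80, 81, 82, 83, 84}
dispatch next → 60; now {65, 75, 77, 78, 80, 81, 82, 83, 84}
dispatch next → 65; now {75, 77, 78, 80, 81, 82, 83, 84}

priority queue: [53, 61, 66, 67, 63, 55, 58, 59, 60, 65]; FIFO queue: [53, 82, 66, 75, 78, 61, 67, 81, 65, 63]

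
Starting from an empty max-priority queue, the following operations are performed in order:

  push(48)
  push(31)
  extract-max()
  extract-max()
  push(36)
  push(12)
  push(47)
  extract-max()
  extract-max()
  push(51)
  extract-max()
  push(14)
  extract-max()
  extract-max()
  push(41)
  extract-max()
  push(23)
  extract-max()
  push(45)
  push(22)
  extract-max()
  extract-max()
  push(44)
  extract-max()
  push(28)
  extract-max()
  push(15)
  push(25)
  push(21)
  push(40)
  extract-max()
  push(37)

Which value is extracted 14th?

insert 48 → {48}
insert 31 → {48, 31}
extract-max → 48; now {31}
extract-max → 31; now {}
insert 36 → {36}
insert 12 → {36, 12}
insert 47 → {47, 36, 12}
extract-max → 47; now {36, 12}
extract-max → 36; now {12}
insert 51 → {51, 12}
extract-max → 51; now {12}
insert 14 → {14, 12}
extract-max → 14; now {12}
extract-max → 12; now {}
insert 41 → {41}
extract-max → 41; now {}
insert 23 → {23}
extract-max → 23; now {}
insert 45 → {45}
insert 22 → {45, 22}
extract-max → 45; now {22}
extract-max → 22; now {}
insert 44 → {44}
extract-max → 44; now {}
insert 28 → {28}
extract-max → 28; now {}
insert 15 → {15}
insert 25 → {25, 15}
insert 21 → {25, 21, 15}
insert 40 → {40, 25, 21, 15}
extract-max → 40; now {25, 21, 15}
insert 37 → {37, 25, 21, 15}

40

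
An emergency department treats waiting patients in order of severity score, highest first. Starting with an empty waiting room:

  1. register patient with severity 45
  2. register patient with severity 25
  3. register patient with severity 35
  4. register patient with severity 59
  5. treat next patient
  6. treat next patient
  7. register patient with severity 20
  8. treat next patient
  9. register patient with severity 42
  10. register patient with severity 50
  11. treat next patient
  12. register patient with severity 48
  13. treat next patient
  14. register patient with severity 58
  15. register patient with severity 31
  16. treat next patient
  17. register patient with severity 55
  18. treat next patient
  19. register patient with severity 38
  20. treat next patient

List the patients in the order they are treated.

59, 45, 35, 50, 48, 58, 55, 42

insert 45 → {45}
insert 25 → {45, 25}
insert 35 → {45, 35, 25}
insert 59 → {59, 45, 35, 25}
treat next patient → 59; now {45, 35, 25}
treat next patient → 45; now {35, 25}
insert 20 → {35, 25, 20}
treat next patient → 35; now {25, 20}
insert 42 → {42, 25, 20}
insert 50 → {50, 42, 25, 20}
treat next patient → 50; now {42, 25, 20}
insert 48 → {48, 42, 25, 20}
treat next patient → 48; now {42, 25, 20}
insert 58 → {58, 42, 25, 20}
insert 31 → {58, 42, 31, 25, 20}
treat next patient → 58; now {42, 31, 25, 20}
insert 55 → {55, 42, 31, 25, 20}
treat next patient → 55; now {42, 31, 25, 20}
insert 38 → {42, 38, 31, 25, 20}
treat next patient → 42; now {38, 31, 25, 20}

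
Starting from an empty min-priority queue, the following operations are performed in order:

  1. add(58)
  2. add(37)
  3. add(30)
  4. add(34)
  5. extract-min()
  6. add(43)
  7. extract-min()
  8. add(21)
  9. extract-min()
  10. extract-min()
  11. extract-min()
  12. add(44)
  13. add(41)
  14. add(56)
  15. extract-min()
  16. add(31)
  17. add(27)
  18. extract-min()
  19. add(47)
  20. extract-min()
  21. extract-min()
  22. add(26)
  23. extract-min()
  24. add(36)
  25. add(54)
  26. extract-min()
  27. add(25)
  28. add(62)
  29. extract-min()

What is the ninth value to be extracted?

44

insert 58 → {58}
insert 37 → {37, 58}
insert 30 → {30, 37, 58}
insert 34 → {30, 34, 37, 58}
extract-min → 30; now {34, 37, 58}
insert 43 → {34, 37, 43, 58}
extract-min → 34; now {37, 43, 58}
insert 21 → {21, 37, 43, 58}
extract-min → 21; now {37, 43, 58}
extract-min → 37; now {43, 58}
extract-min → 43; now {58}
insert 44 → {44, 58}
insert 41 → {41, 44, 58}
insert 56 → {41, 44, 56, 58}
extract-min → 41; now {44, 56, 58}
insert 31 → {31, 44, 56, 58}
insert 27 → {27, 31, 44, 56, 58}
extract-min → 27; now {31, 44, 56, 58}
insert 47 → {31, 44, 47, 56, 58}
extract-min → 31; now {44, 47, 56, 58}
extract-min → 44; now {47, 56, 58}
insert 26 → {26, 47, 56, 58}
extract-min → 26; now {47, 56, 58}
insert 36 → {36, 47, 56, 58}
insert 54 → {36, 47, 54, 56, 58}
extract-min → 36; now {47, 54, 56, 58}
insert 25 → {25, 47, 54, 56, 58}
insert 62 → {25, 47, 54, 56, 58, 62}
extract-min → 25; now {47, 54, 56, 58, 62}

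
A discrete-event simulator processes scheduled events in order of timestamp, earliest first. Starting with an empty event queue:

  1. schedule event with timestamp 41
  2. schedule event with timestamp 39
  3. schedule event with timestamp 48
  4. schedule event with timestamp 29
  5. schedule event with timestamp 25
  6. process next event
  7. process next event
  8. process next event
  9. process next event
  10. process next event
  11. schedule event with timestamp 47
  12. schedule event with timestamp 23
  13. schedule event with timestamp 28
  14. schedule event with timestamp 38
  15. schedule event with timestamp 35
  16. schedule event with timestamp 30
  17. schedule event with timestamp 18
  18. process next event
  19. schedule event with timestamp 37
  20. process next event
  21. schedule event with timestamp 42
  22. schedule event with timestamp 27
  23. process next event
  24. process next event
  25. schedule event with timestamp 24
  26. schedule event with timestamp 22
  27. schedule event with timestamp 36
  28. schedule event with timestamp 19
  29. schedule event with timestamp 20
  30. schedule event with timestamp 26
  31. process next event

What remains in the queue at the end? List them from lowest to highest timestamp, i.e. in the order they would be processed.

insert 41 → {41}
insert 39 → {39, 41}
insert 48 → {39, 41, 48}
insert 29 → {29, 39, 41, 48}
insert 25 → {25, 29, 39, 41, 48}
process next event → 25; now {29, 39, 41, 48}
process next event → 29; now {39, 41, 48}
process next event → 39; now {41, 48}
process next event → 41; now {48}
process next event → 48; now {}
insert 47 → {47}
insert 23 → {23, 47}
insert 28 → {23, 28, 47}
insert 38 → {23, 28, 38, 47}
insert 35 → {23, 28, 35, 38, 47}
insert 30 → {23, 28, 30, 35, 38, 47}
insert 18 → {18, 23, 28, 30, 35, 38, 47}
process next event → 18; now {23, 28, 30, 35, 38, 47}
insert 37 → {23, 28, 30, 35, 37, 38, 47}
process next event → 23; now {28, 30, 35, 37, 38, 47}
insert 42 → {28, 30, 35, 37, 38, 42, 47}
insert 27 → {27, 28, 30, 35, 37, 38, 42, 47}
process next event → 27; now {28, 30, 35, 37, 38, 42, 47}
process next event → 28; now {30, 35, 37, 38, 42, 47}
insert 24 → {24, 30, 35, 37, 38, 42, 47}
insert 22 → {22, 24, 30, 35, 37, 38, 42, 47}
insert 36 → {22, 24, 30, 35, 36, 37, 38, 42, 47}
insert 19 → {19, 22, 24, 30, 35, 36, 37, 38, 42, 47}
insert 20 → {19, 20, 22, 24, 30, 35, 36, 37, 38, 42, 47}
insert 26 → {19, 20, 22, 24, 26, 30, 35, 36, 37, 38, 42, 47}
process next event → 19; now {20, 22, 24, 26, 30, 35, 36, 37, 38, 42, 47}

20 → 22 → 24 → 26 → 30 → 35 → 36 → 37 → 38 → 42 → 47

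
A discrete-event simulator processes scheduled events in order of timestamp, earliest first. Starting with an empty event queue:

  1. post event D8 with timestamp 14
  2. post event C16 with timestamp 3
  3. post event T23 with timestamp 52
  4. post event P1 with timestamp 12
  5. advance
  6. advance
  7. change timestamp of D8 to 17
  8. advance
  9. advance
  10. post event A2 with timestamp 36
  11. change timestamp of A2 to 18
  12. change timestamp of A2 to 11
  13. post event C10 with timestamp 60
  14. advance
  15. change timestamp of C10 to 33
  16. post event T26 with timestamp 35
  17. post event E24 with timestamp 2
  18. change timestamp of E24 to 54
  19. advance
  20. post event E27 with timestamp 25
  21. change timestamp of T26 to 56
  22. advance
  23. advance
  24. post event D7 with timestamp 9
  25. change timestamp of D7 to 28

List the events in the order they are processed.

C16 → P1 → D8 → T23 → A2 → C10 → E27 → E24

add D8 (timestamp 14) → {D8:14}
add C16 (timestamp 3) → {C16:3, D8:14}
add T23 (timestamp 52) → {C16:3, D8:14, T23:52}
add P1 (timestamp 12) → {C16:3, P1:12, D8:14, T23:52}
advance → C16; now {P1:12, D8:14, T23:52}
advance → P1; now {D8:14, T23:52}
update D8 to timestamp 17 → {D8:17, T23:52}
advance → D8; now {T23:52}
advance → T23; now {}
add A2 (timestamp 36) → {A2:36}
update A2 to timestamp 18 → {A2:18}
update A2 to timestamp 11 → {A2:11}
add C10 (timestamp 60) → {A2:11, C10:60}
advance → A2; now {C10:60}
update C10 to timestamp 33 → {C10:33}
add T26 (timestamp 35) → {C10:33, T26:35}
add E24 (timestamp 2) → {E24:2, C10:33, T26:35}
update E24 to timestamp 54 → {C10:33, T26:35, E24:54}
advance → C10; now {T26:35, E24:54}
add E27 (timestamp 25) → {E27:25, T26:35, E24:54}
update T26 to timestamp 56 → {E27:25, E24:54, T26:56}
advance → E27; now {E24:54, T26:56}
advance → E24; now {T26:56}
add D7 (timestamp 9) → {D7:9, T26:56}
update D7 to timestamp 28 → {D7:28, T26:56}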